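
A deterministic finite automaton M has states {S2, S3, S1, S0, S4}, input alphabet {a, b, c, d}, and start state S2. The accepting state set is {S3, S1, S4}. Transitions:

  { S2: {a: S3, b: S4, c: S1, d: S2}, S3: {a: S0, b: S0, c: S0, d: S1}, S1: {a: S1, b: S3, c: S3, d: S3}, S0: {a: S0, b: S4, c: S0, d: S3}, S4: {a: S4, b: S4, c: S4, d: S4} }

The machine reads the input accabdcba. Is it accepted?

Yes

Trace: S2 -a-> S3 -c-> S0 -c-> S0 -a-> S0 -b-> S4 -d-> S4 -c-> S4 -b-> S4 -a-> S4
End state S4 is accepting.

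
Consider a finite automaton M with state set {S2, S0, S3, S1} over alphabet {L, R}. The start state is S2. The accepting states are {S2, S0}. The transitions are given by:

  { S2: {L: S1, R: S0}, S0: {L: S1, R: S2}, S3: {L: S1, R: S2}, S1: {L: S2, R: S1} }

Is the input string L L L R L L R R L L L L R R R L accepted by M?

Yes

Trace: S2 -L-> S1 -L-> S2 -L-> S1 -R-> S1 -L-> S2 -L-> S1 -R-> S1 -R-> S1 -L-> S2 -L-> S1 -L-> S2 -L-> S1 -R-> S1 -R-> S1 -R-> S1 -L-> S2
End state S2 is accepting.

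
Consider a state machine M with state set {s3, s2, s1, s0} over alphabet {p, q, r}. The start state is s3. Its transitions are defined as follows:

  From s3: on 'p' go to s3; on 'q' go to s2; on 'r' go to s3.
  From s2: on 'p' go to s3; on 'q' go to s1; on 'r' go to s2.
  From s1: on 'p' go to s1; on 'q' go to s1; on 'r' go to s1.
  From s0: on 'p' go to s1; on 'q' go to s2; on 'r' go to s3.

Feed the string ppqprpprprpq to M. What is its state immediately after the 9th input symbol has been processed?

Trace: s3 -p-> s3 -p-> s3 -q-> s2 -p-> s3 -r-> s3 -p-> s3 -p-> s3 -r-> s3 -p-> s3
After 9 symbols: s3.

s3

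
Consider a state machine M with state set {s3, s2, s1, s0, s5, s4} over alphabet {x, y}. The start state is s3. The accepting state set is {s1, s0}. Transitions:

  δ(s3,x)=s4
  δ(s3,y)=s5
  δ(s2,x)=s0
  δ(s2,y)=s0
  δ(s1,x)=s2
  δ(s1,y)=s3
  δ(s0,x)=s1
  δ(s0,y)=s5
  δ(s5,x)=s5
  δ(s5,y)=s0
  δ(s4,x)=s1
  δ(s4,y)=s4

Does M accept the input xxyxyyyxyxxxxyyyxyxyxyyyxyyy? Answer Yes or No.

Trace: s3 -x-> s4 -x-> s1 -y-> s3 -x-> s4 -y-> s4 -y-> s4 -y-> s4 -x-> s1 -y-> s3 -x-> s4 -x-> s1 -x-> s2 -x-> s0 -y-> s5 -y-> s0 -y-> s5 -x-> s5 -y-> s0 -x-> s1 -y-> s3 -x-> s4 -y-> s4 -y-> s4 -y-> s4 -x-> s1 -y-> s3 -y-> s5 -y-> s0
End state s0 is accepting.

Yes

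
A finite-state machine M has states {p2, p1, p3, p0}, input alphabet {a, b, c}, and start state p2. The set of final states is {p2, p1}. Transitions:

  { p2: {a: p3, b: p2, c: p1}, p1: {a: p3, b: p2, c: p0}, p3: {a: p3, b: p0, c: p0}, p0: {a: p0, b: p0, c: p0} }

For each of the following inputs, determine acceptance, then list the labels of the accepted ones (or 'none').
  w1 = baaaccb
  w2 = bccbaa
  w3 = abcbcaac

w1: p2 → p2 → p3 → p3 → p3 → p0 → p0 → p0  → end p0, rejected
w2: p2 → p2 → p1 → p0 → p0 → p0 → p0  → end p0, rejected
w3: p2 → p3 → p0 → p0 → p0 → p0 → p0 → p0 → p0  → end p0, rejected

none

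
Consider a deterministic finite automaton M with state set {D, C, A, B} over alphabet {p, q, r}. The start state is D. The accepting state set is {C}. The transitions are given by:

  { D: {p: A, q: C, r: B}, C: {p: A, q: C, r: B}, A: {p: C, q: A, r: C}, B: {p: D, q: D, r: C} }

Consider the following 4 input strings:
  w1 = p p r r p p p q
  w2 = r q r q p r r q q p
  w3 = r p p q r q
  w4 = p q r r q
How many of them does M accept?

w1: D → A → C → B → C → A → C → A → A  → end A, rejected
w2: D → B → D → B → D → A → C → B → D → C → A  → end A, rejected
w3: D → B → D → A → A → C → C  → end C, accepted
w4: D → A → A → C → B → D  → end D, rejected

1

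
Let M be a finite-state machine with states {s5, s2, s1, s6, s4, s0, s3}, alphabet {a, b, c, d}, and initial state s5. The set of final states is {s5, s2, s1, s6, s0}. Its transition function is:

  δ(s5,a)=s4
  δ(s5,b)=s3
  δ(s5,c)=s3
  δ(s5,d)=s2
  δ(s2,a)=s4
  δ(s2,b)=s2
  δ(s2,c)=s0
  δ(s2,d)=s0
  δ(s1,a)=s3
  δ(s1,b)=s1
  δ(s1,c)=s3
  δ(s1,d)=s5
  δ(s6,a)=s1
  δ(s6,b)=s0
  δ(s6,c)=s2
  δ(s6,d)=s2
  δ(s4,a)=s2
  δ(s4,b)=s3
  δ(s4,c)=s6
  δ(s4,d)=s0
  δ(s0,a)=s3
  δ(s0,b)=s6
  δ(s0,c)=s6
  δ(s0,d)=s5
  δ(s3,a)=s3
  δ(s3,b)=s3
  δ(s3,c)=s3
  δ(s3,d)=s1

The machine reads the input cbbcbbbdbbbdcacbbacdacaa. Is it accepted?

start at s5
read 'c': s5 → s3
read 'b': s3 → s3
read 'b': s3 → s3
read 'c': s3 → s3
read 'b': s3 → s3
read 'b': s3 → s3
read 'b': s3 → s3
read 'd': s3 → s1
read 'b': s1 → s1
read 'b': s1 → s1
read 'b': s1 → s1
read 'd': s1 → s5
read 'c': s5 → s3
read 'a': s3 → s3
read 'c': s3 → s3
read 'b': s3 → s3
read 'b': s3 → s3
read 'a': s3 → s3
read 'c': s3 → s3
read 'd': s3 → s1
read 'a': s1 → s3
read 'c': s3 → s3
read 'a': s3 → s3
read 'a': s3 → s3
End state s3 is not accepting.

No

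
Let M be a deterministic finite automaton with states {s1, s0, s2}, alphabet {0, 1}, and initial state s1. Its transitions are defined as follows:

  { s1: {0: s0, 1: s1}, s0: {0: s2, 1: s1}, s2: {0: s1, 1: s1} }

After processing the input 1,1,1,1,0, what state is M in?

s0

Trace: s1 -1-> s1 -1-> s1 -1-> s1 -1-> s1 -0-> s0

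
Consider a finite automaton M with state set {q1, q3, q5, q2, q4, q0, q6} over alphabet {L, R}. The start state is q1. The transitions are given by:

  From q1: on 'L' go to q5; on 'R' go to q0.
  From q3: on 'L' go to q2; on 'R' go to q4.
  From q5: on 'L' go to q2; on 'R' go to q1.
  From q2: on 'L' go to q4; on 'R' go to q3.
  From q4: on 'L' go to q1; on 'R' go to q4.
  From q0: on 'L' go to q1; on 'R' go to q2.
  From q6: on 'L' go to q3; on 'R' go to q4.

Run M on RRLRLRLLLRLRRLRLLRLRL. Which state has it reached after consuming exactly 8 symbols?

Trace: q1 -R-> q0 -R-> q2 -L-> q4 -R-> q4 -L-> q1 -R-> q0 -L-> q1 -L-> q5
After 8 symbols: q5.

q5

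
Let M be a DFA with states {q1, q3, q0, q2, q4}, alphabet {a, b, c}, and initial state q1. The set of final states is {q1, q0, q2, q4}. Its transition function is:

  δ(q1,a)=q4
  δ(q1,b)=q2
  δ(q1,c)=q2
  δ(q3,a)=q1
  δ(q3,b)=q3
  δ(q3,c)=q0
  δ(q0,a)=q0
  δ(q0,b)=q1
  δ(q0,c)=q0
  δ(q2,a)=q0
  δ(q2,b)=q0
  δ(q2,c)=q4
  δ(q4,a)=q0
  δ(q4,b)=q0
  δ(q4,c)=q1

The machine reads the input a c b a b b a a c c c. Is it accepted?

Trace: q1 -a-> q4 -c-> q1 -b-> q2 -a-> q0 -b-> q1 -b-> q2 -a-> q0 -a-> q0 -c-> q0 -c-> q0 -c-> q0
End state q0 is accepting.

Yes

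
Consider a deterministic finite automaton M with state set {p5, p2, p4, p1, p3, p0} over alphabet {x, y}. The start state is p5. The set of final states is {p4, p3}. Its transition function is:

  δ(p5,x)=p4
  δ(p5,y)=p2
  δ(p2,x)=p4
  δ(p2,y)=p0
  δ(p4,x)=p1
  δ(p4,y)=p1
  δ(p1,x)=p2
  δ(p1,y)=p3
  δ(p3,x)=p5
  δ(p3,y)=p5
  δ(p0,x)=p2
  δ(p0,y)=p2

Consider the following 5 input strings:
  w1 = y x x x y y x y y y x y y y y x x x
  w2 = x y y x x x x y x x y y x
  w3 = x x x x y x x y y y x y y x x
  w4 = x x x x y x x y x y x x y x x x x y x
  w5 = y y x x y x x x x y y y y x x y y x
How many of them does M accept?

w1: Trace: p5 -y-> p2 -x-> p4 -x-> p1 -x-> p2 -y-> p0 -y-> p2 -x-> p4 -y-> p1 -y-> p3 -y-> p5 -x-> p4 -y-> p1 -y-> p3 -y-> p5 -y-> p2 -x-> p4 -x-> p1 -x-> p2  → end p2, rejected
w2: Trace: p5 -x-> p4 -y-> p1 -y-> p3 -x-> p5 -x-> p4 -x-> p1 -x-> p2 -y-> p0 -x-> p2 -x-> p4 -y-> p1 -y-> p3 -x-> p5  → end p5, rejected
w3: Trace: p5 -x-> p4 -x-> p1 -x-> p2 -x-> p4 -y-> p1 -x-> p2 -x-> p4 -y-> p1 -y-> p3 -y-> p5 -x-> p4 -y-> p1 -y-> p3 -x-> p5 -x-> p4  → end p4, accepted
w4: Trace: p5 -x-> p4 -x-> p1 -x-> p2 -x-> p4 -y-> p1 -x-> p2 -x-> p4 -y-> p1 -x-> p2 -y-> p0 -x-> p2 -x-> p4 -y-> p1 -x-> p2 -x-> p4 -x-> p1 -x-> p2 -y-> p0 -x-> p2  → end p2, rejected
w5: Trace: p5 -y-> p2 -y-> p0 -x-> p2 -x-> p4 -y-> p1 -x-> p2 -x-> p4 -x-> p1 -x-> p2 -y-> p0 -y-> p2 -y-> p0 -y-> p2 -x-> p4 -x-> p1 -y-> p3 -y-> p5 -x-> p4  → end p4, accepted

2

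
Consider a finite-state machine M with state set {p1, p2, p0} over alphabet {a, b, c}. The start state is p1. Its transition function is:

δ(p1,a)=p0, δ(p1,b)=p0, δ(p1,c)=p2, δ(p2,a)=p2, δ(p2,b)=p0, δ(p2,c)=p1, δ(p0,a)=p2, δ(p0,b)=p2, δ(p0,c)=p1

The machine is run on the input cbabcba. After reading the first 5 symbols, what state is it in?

p1

p1 → p2 → p0 → p2 → p0 → p1
After 5 symbols: p1.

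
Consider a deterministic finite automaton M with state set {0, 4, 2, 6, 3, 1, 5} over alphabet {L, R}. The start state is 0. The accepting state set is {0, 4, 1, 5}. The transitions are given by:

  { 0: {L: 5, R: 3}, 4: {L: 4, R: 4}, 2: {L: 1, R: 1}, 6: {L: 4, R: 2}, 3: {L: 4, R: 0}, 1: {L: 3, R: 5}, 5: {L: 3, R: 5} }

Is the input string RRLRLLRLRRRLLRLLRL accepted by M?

Trace: 0 -R-> 3 -R-> 0 -L-> 5 -R-> 5 -L-> 3 -L-> 4 -R-> 4 -L-> 4 -R-> 4 -R-> 4 -R-> 4 -L-> 4 -L-> 4 -R-> 4 -L-> 4 -L-> 4 -R-> 4 -L-> 4
End state 4 is accepting.

Yes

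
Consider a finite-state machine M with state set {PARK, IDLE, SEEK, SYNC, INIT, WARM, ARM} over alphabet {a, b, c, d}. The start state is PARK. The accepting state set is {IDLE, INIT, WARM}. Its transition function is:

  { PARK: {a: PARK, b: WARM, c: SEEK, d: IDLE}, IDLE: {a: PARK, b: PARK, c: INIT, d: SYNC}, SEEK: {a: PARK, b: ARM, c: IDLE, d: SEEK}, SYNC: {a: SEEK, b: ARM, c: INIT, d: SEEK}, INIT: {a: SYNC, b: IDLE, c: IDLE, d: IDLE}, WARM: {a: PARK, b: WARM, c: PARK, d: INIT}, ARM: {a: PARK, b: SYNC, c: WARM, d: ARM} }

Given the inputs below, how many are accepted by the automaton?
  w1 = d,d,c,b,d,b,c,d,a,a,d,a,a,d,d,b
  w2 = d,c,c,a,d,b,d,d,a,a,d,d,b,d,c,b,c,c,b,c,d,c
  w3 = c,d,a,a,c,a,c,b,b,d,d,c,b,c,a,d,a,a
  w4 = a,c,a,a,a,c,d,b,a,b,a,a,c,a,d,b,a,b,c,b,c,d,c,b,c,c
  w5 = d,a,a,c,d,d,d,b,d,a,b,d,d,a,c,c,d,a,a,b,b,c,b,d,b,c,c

3

w1:
  start at PARK
  read 'd': PARK → IDLE
  read 'd': IDLE → SYNC
  read 'c': SYNC → INIT
  read 'b': INIT → IDLE
  read 'd': IDLE → SYNC
  read 'b': SYNC → ARM
  read 'c': ARM → WARM
  read 'd': WARM → INIT
  read 'a': INIT → SYNC
  read 'a': SYNC → SEEK
  read 'd': SEEK → SEEK
  read 'a': SEEK → PARK
  read 'a': PARK → PARK
  read 'd': PARK → IDLE
  read 'd': IDLE → SYNC
  read 'b': SYNC → ARM
  end ARM, rejected
w2:
  start at PARK
  read 'd': PARK → IDLE
  read 'c': IDLE → INIT
  read 'c': INIT → IDLE
  read 'a': IDLE → PARK
  read 'd': PARK → IDLE
  read 'b': IDLE → PARK
  read 'd': PARK → IDLE
  read 'd': IDLE → SYNC
  read 'a': SYNC → SEEK
  read 'a': SEEK → PARK
  read 'd': PARK → IDLE
  read 'd': IDLE → SYNC
  read 'b': SYNC → ARM
  read 'd': ARM → ARM
  read 'c': ARM → WARM
  read 'b': WARM → WARM
  read 'c': WARM → PARK
  read 'c': PARK → SEEK
  read 'b': SEEK → ARM
  read 'c': ARM → WARM
  read 'd': WARM → INIT
  read 'c': INIT → IDLE
  end IDLE, accepted
w3:
  start at PARK
  read 'c': PARK → SEEK
  read 'd': SEEK → SEEK
  read 'a': SEEK → PARK
  read 'a': PARK → PARK
  read 'c': PARK → SEEK
  read 'a': SEEK → PARK
  read 'c': PARK → SEEK
  read 'b': SEEK → ARM
  read 'b': ARM → SYNC
  read 'd': SYNC → SEEK
  read 'd': SEEK → SEEK
  read 'c': SEEK → IDLE
  read 'b': IDLE → PARK
  read 'c': PARK → SEEK
  read 'a': SEEK → PARK
  read 'd': PARK → IDLE
  read 'a': IDLE → PARK
  read 'a': PARK → PARK
  end PARK, rejected
w4:
  start at PARK
  read 'a': PARK → PARK
  read 'c': PARK → SEEK
  read 'a': SEEK → PARK
  read 'a': PARK → PARK
  read 'a': PARK → PARK
  read 'c': PARK → SEEK
  read 'd': SEEK → SEEK
  read 'b': SEEK → ARM
  read 'a': ARM → PARK
  read 'b': PARK → WARM
  read 'a': WARM → PARK
  read 'a': PARK → PARK
  read 'c': PARK → SEEK
  read 'a': SEEK → PARK
  read 'd': PARK → IDLE
  read 'b': IDLE → PARK
  read 'a': PARK → PARK
  read 'b': PARK → WARM
  read 'c': WARM → PARK
  read 'b': PARK → WARM
  read 'c': WARM → PARK
  read 'd': PARK → IDLE
  read 'c': IDLE → INIT
  read 'b': INIT → IDLE
  read 'c': IDLE → INIT
  read 'c': INIT → IDLE
  end IDLE, accepted
w5:
  start at PARK
  read 'd': PARK → IDLE
  read 'a': IDLE → PARK
  read 'a': PARK → PARK
  read 'c': PARK → SEEK
  read 'd': SEEK → SEEK
  read 'd': SEEK → SEEK
  read 'd': SEEK → SEEK
  read 'b': SEEK → ARM
  read 'd': ARM → ARM
  read 'a': ARM → PARK
  read 'b': PARK → WARM
  read 'd': WARM → INIT
  read 'd': INIT → IDLE
  read 'a': IDLE → PARK
  read 'c': PARK → SEEK
  read 'c': SEEK → IDLE
  read 'd': IDLE → SYNC
  read 'a': SYNC → SEEK
  read 'a': SEEK → PARK
  read 'b': PARK → WARM
  read 'b': WARM → WARM
  read 'c': WARM → PARK
  read 'b': PARK → WARM
  read 'd': WARM → INIT
  read 'b': INIT → IDLE
  read 'c': IDLE → INIT
  read 'c': INIT → IDLE
  end IDLE, accepted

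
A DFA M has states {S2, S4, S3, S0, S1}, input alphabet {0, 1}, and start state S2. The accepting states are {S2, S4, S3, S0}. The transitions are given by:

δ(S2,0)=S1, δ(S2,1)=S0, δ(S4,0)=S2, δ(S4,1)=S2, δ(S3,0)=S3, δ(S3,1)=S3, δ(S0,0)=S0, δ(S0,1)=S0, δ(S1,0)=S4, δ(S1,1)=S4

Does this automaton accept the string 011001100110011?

Yes

start at S2
read '0': S2 → S1
read '1': S1 → S4
read '1': S4 → S2
read '0': S2 → S1
read '0': S1 → S4
read '1': S4 → S2
read '1': S2 → S0
read '0': S0 → S0
read '0': S0 → S0
read '1': S0 → S0
read '1': S0 → S0
read '0': S0 → S0
read '0': S0 → S0
read '1': S0 → S0
read '1': S0 → S0
End state S0 is accepting.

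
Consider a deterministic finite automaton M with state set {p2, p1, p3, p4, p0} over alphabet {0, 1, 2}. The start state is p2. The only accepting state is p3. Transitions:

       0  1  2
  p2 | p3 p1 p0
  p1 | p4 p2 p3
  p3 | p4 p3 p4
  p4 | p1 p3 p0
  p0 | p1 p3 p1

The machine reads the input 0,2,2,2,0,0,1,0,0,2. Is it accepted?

Trace: p2 -0-> p3 -2-> p4 -2-> p0 -2-> p1 -0-> p4 -0-> p1 -1-> p2 -0-> p3 -0-> p4 -2-> p0
End state p0 is not accepting.

No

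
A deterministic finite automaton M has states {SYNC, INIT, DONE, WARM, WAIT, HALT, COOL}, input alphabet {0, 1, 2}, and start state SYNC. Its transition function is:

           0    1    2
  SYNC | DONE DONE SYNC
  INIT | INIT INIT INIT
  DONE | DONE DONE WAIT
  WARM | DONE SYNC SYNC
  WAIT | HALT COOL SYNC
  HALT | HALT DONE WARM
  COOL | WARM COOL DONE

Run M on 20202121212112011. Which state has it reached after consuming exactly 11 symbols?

SYNC → SYNC → DONE → WAIT → HALT → WARM → SYNC → SYNC → DONE → WAIT → COOL → DONE
After 11 symbols: DONE.

DONE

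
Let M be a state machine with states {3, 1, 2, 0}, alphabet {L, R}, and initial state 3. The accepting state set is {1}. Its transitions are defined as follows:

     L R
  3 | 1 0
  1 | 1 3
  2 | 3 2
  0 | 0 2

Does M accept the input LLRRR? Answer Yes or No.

No

3 → 1 → 1 → 3 → 0 → 2
End state 2 is not accepting.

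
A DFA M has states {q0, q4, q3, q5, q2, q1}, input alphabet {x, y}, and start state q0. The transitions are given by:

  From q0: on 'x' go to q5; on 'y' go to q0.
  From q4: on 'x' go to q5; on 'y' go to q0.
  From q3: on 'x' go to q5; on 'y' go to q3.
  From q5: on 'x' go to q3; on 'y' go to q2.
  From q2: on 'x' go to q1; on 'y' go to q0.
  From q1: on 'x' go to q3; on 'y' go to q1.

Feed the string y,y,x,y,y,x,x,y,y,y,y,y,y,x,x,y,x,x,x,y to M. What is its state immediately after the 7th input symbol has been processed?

Trace: q0 -y-> q0 -y-> q0 -x-> q5 -y-> q2 -y-> q0 -x-> q5 -x-> q3
After 7 symbols: q3.

q3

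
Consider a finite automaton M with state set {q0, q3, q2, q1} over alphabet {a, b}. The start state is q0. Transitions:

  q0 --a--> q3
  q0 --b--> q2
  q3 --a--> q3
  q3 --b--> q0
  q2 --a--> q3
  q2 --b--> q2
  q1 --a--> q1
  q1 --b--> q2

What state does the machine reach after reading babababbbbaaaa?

q0 → q2 → q3 → q0 → q3 → q0 → q3 → q0 → q2 → q2 → q2 → q3 → q3 → q3 → q3

q3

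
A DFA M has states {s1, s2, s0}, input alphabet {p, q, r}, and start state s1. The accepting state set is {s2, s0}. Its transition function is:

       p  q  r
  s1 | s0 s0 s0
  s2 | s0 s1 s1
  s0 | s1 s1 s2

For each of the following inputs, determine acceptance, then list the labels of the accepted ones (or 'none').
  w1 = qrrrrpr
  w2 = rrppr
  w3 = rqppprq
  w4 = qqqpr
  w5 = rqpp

w1:
  start at s1
  read 'q': s1 → s0
  read 'r': s0 → s2
  read 'r': s2 → s1
  read 'r': s1 → s0
  read 'r': s0 → s2
  read 'p': s2 → s0
  read 'r': s0 → s2
  end s2, accepted
w2:
  start at s1
  read 'r': s1 → s0
  read 'r': s0 → s2
  read 'p': s2 → s0
  read 'p': s0 → s1
  read 'r': s1 → s0
  end s0, accepted
w3:
  start at s1
  read 'r': s1 → s0
  read 'q': s0 → s1
  read 'p': s1 → s0
  read 'p': s0 → s1
  read 'p': s1 → s0
  read 'r': s0 → s2
  read 'q': s2 → s1
  end s1, rejected
w4:
  start at s1
  read 'q': s1 → s0
  read 'q': s0 → s1
  read 'q': s1 → s0
  read 'p': s0 → s1
  read 'r': s1 → s0
  end s0, accepted
w5:
  start at s1
  read 'r': s1 → s0
  read 'q': s0 → s1
  read 'p': s1 → s0
  read 'p': s0 → s1
  end s1, rejected

w1, w2, w4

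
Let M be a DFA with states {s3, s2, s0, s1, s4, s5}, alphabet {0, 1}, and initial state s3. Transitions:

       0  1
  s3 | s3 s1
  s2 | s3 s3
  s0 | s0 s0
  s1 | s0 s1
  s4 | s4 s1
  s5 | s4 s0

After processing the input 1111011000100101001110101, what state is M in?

s3 → s1 → s1 → s1 → s1 → s0 → s0 → s0 → s0 → s0 → s0 → s0 → s0 → s0 → s0 → s0 → s0 → s0 → s0 → s0 → s0 → s0 → s0 → s0 → s0 → s0

s0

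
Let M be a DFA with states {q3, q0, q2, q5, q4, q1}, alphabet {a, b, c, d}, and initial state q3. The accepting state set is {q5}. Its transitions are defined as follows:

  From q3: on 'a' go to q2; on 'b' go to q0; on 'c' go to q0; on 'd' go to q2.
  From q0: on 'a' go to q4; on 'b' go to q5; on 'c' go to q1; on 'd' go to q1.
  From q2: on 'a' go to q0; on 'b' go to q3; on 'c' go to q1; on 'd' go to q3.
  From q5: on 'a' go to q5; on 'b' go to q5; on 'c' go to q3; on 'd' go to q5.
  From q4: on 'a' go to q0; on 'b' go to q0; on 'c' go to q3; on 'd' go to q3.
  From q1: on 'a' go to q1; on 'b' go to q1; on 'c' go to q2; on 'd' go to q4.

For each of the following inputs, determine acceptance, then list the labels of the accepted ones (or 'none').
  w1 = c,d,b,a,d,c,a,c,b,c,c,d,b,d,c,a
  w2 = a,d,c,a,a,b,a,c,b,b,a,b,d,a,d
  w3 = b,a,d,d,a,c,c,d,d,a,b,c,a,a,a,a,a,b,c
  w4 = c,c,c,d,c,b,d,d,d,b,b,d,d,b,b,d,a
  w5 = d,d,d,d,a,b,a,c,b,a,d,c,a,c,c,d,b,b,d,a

w1:
  start at q3
  read 'c': q3 → q0
  read 'd': q0 → q1
  read 'b': q1 → q1
  read 'a': q1 → q1
  read 'd': q1 → q4
  read 'c': q4 → q3
  read 'a': q3 → q2
  read 'c': q2 → q1
  read 'b': q1 → q1
  read 'c': q1 → q2
  read 'c': q2 → q1
  read 'd': q1 → q4
  read 'b': q4 → q0
  read 'd': q0 → q1
  read 'c': q1 → q2
  read 'a': q2 → q0
  end q0, rejected
w2:
  start at q3
  read 'a': q3 → q2
  read 'd': q2 → q3
  read 'c': q3 → q0
  read 'a': q0 → q4
  read 'a': q4 → q0
  read 'b': q0 → q5
  read 'a': q5 → q5
  read 'c': q5 → q3
  read 'b': q3 → q0
  read 'b': q0 → q5
  read 'a': q5 → q5
  read 'b': q5 → q5
  read 'd': q5 → q5
  read 'a': q5 → q5
  read 'd': q5 → q5
  end q5, accepted
w3:
  start at q3
  read 'b': q3 → q0
  read 'a': q0 → q4
  read 'd': q4 → q3
  read 'd': q3 → q2
  read 'a': q2 → q0
  read 'c': q0 → q1
  read 'c': q1 → q2
  read 'd': q2 → q3
  read 'd': q3 → q2
  read 'a': q2 → q0
  read 'b': q0 → q5
  read 'c': q5 → q3
  read 'a': q3 → q2
  read 'a': q2 → q0
  read 'a': q0 → q4
  read 'a': q4 → q0
  read 'a': q0 → q4
  read 'b': q4 → q0
  read 'c': q0 → q1
  end q1, rejected
w4:
  start at q3
  read 'c': q3 → q0
  read 'c': q0 → q1
  read 'c': q1 → q2
  read 'd': q2 → q3
  read 'c': q3 → q0
  read 'b': q0 → q5
  read 'd': q5 → q5
  read 'd': q5 → q5
  read 'd': q5 → q5
  read 'b': q5 → q5
  read 'b': q5 → q5
  read 'd': q5 → q5
  read 'd': q5 → q5
  read 'b': q5 → q5
  read 'b': q5 → q5
  read 'd': q5 → q5
  read 'a': q5 → q5
  end q5, accepted
w5:
  start at q3
  read 'd': q3 → q2
  read 'd': q2 → q3
  read 'd': q3 → q2
  read 'd': q2 → q3
  read 'a': q3 → q2
  read 'b': q2 → q3
  read 'a': q3 → q2
  read 'c': q2 → q1
  read 'b': q1 → q1
  read 'a': q1 → q1
  read 'd': q1 → q4
  read 'c': q4 → q3
  read 'a': q3 → q2
  read 'c': q2 → q1
  read 'c': q1 → q2
  read 'd': q2 → q3
  read 'b': q3 → q0
  read 'b': q0 → q5
  read 'd': q5 → q5
  read 'a': q5 → q5
  end q5, accepted

w2, w4, w5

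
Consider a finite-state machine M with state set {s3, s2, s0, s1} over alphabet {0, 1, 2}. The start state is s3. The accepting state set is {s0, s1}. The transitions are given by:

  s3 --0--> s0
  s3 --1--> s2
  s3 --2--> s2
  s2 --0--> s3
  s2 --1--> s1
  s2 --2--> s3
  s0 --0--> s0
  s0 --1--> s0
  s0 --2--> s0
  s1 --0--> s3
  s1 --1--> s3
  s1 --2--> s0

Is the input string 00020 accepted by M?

Trace: s3 -0-> s0 -0-> s0 -0-> s0 -2-> s0 -0-> s0
End state s0 is accepting.

Yes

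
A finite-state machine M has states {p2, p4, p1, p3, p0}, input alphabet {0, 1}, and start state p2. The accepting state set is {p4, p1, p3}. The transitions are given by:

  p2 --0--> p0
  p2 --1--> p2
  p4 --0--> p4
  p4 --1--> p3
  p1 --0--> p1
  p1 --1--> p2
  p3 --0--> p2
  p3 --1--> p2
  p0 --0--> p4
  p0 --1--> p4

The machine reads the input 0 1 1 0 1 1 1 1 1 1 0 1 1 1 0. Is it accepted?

No

p2 → p0 → p4 → p3 → p2 → p2 → p2 → p2 → p2 → p2 → p2 → p0 → p4 → p3 → p2 → p0
End state p0 is not accepting.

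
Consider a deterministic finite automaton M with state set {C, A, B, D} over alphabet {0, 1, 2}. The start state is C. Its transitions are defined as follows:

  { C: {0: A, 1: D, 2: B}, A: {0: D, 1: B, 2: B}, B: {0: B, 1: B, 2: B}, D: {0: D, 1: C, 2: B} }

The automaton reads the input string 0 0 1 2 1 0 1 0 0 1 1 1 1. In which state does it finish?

C → A → D → C → B → B → B → B → B → B → B → B → B → B

B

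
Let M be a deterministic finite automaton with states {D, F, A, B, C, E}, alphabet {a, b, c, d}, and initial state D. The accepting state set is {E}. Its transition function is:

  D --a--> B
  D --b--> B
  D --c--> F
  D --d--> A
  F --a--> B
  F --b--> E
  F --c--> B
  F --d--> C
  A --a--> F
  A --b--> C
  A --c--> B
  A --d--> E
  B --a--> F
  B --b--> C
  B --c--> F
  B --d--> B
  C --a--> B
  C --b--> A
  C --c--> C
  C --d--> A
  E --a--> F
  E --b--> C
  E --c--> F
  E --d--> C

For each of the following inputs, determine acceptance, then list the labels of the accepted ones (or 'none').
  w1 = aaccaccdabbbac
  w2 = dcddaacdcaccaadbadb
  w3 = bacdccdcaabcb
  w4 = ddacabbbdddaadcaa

w3

w1: D → B → F → B → F → B → F → B → B → F → E → C → A → F → B  → end B, rejected
w2: D → A → B → B → B → F → B → F → C → C → B → F → B → F → B → B → C → B → B → C  → end C, rejected
w3: D → B → F → B → B → F → B → B → F → B → F → E → F → E  → end E, accepted
w4: D → A → E → F → B → F → E → C → A → E → C → A → F → B → B → F → B → F  → end F, rejected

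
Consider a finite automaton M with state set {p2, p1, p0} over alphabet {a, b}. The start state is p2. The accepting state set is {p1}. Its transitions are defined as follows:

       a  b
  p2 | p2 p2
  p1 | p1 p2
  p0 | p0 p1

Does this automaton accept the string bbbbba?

Trace: p2 -b-> p2 -b-> p2 -b-> p2 -b-> p2 -b-> p2 -a-> p2
End state p2 is not accepting.

No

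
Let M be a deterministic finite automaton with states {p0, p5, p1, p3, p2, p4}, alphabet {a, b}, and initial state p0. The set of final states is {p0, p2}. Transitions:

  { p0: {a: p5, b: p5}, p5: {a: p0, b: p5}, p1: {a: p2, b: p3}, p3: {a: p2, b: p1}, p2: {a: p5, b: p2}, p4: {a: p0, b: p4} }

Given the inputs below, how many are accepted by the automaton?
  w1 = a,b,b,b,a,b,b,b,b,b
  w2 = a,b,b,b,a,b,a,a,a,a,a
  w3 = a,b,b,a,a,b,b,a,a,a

2

w1: Trace: p0 -a-> p5 -b-> p5 -b-> p5 -b-> p5 -a-> p0 -b-> p5 -b-> p5 -b-> p5 -b-> p5 -b-> p5  → end p5, rejected
w2: Trace: p0 -a-> p5 -b-> p5 -b-> p5 -b-> p5 -a-> p0 -b-> p5 -a-> p0 -a-> p5 -a-> p0 -a-> p5 -a-> p0  → end p0, accepted
w3: Trace: p0 -a-> p5 -b-> p5 -b-> p5 -a-> p0 -a-> p5 -b-> p5 -b-> p5 -a-> p0 -a-> p5 -a-> p0  → end p0, accepted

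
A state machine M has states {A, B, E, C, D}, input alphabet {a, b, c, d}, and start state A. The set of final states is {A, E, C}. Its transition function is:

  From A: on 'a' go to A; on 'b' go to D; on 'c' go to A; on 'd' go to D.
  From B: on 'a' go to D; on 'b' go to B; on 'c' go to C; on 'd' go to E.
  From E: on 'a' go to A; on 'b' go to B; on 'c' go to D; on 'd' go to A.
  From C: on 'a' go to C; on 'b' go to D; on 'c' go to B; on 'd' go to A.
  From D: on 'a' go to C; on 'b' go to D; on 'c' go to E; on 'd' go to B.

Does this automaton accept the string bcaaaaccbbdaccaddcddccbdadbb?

No

A → D → E → A → A → A → A → A → A → D → D → B → D → E → D → C → A → D → E → A → D → E → D → D → B → D → B → B → B
End state B is not accepting.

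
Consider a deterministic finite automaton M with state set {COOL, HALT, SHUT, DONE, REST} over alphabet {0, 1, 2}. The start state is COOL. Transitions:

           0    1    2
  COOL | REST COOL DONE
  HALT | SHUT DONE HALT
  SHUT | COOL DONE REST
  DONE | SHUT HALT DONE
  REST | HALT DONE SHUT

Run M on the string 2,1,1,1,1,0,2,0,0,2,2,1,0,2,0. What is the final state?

Trace: COOL -2-> DONE -1-> HALT -1-> DONE -1-> HALT -1-> DONE -0-> SHUT -2-> REST -0-> HALT -0-> SHUT -2-> REST -2-> SHUT -1-> DONE -0-> SHUT -2-> REST -0-> HALT

HALT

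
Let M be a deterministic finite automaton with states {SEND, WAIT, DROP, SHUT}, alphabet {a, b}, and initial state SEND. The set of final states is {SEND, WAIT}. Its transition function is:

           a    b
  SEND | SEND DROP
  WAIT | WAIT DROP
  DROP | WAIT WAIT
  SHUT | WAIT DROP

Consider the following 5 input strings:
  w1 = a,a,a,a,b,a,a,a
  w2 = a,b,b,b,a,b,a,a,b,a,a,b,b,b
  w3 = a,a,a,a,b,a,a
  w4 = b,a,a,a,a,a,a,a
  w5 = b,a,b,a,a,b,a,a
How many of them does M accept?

4

w1: Trace: SEND -a-> SEND -a-> SEND -a-> SEND -a-> SEND -b-> DROP -a-> WAIT -a-> WAIT -a-> WAIT  → end WAIT, accepted
w2: Trace: SEND -a-> SEND -b-> DROP -b-> WAIT -b-> DROP -a-> WAIT -b-> DROP -a-> WAIT -a-> WAIT -b-> DROP -a-> WAIT -a-> WAIT -b-> DROP -b-> WAIT -b-> DROP  → end DROP, rejected
w3: Trace: SEND -a-> SEND -a-> SEND -a-> SEND -a-> SEND -b-> DROP -a-> WAIT -a-> WAIT  → end WAIT, accepted
w4: Trace: SEND -b-> DROP -a-> WAIT -a-> WAIT -a-> WAIT -a-> WAIT -a-> WAIT -a-> WAIT -a-> WAIT  → end WAIT, accepted
w5: Trace: SEND -b-> DROP -a-> WAIT -b-> DROP -a-> WAIT -a-> WAIT -b-> DROP -a-> WAIT -a-> WAIT  → end WAIT, accepted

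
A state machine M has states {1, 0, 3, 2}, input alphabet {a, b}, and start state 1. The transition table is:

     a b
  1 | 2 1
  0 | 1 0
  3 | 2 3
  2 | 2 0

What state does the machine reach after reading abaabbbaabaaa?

2

Trace: 1 -a-> 2 -b-> 0 -a-> 1 -a-> 2 -b-> 0 -b-> 0 -b-> 0 -a-> 1 -a-> 2 -b-> 0 -a-> 1 -a-> 2 -a-> 2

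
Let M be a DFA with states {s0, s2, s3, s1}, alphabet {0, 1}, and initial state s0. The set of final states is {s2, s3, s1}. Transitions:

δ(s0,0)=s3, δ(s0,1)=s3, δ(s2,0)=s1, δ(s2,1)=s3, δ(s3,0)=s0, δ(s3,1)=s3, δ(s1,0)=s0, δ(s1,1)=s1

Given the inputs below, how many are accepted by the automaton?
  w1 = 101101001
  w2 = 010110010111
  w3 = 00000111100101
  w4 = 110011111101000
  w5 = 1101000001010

w1: s0 → s3 → s0 → s3 → s3 → s0 → s3 → s0 → s3 → s3  → end s3, accepted
w2: s0 → s3 → s3 → s0 → s3 → s3 → s0 → s3 → s3 → s0 → s3 → s3 → s3  → end s3, accepted
w3: s0 → s3 → s0 → s3 → s0 → s3 → s3 → s3 → s3 → s3 → s0 → s3 → s3 → s0 → s3  → end s3, accepted
w4: s0 → s3 → s3 → s0 → s3 → s3 → s3 → s3 → s3 → s3 → s3 → s0 → s3 → s0 → s3 → s0  → end s0, rejected
w5: s0 → s3 → s3 → s0 → s3 → s0 → s3 → s0 → s3 → s0 → s3 → s0 → s3 → s0  → end s0, rejected

3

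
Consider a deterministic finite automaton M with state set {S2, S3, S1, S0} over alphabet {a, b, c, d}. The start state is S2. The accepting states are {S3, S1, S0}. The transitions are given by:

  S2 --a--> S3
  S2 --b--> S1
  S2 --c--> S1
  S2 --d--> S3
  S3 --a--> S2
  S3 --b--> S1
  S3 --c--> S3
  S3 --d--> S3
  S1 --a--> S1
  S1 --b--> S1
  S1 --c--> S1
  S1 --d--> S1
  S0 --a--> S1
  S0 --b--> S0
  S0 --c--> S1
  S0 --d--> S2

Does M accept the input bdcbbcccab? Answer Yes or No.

Yes

start at S2
read 'b': S2 → S1
read 'd': S1 → S1
read 'c': S1 → S1
read 'b': S1 → S1
read 'b': S1 → S1
read 'c': S1 → S1
read 'c': S1 → S1
read 'c': S1 → S1
read 'a': S1 → S1
read 'b': S1 → S1
End state S1 is accepting.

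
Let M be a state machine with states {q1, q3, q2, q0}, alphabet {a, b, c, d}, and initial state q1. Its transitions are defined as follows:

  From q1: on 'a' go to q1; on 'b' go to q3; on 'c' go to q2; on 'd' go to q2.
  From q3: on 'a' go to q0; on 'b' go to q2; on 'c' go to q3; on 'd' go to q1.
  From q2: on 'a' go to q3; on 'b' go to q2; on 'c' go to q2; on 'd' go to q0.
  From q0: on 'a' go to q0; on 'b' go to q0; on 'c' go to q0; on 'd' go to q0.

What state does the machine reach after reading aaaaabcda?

start at q1
read 'a': q1 → q1
read 'a': q1 → q1
read 'a': q1 → q1
read 'a': q1 → q1
read 'a': q1 → q1
read 'b': q1 → q3
read 'c': q3 → q3
read 'd': q3 → q1
read 'a': q1 → q1

q1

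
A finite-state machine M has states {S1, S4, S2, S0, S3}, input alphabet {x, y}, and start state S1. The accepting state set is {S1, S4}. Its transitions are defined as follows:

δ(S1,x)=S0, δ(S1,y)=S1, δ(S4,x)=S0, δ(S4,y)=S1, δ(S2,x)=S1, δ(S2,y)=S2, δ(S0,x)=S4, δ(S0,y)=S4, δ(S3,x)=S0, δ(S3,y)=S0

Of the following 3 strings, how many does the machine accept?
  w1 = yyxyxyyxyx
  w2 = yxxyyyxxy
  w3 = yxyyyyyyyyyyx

1

w1: S1 → S1 → S1 → S0 → S4 → S0 → S4 → S1 → S0 → S4 → S0  → end S0, rejected
w2: S1 → S1 → S0 → S4 → S1 → S1 → S1 → S0 → S4 → S1  → end S1, accepted
w3: S1 → S1 → S0 → S4 → S1 → S1 → S1 → S1 → S1 → S1 → S1 → S1 → S1 → S0  → end S0, rejected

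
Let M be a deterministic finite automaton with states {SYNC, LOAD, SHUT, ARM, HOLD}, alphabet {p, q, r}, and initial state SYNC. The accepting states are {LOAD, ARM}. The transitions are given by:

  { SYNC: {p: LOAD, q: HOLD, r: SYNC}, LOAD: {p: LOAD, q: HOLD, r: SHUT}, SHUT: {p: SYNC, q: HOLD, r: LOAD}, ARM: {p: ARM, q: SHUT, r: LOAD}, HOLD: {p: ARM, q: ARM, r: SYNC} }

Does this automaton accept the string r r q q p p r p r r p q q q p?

No

SYNC → SYNC → SYNC → HOLD → ARM → ARM → ARM → LOAD → LOAD → SHUT → LOAD → LOAD → HOLD → ARM → SHUT → SYNC
End state SYNC is not accepting.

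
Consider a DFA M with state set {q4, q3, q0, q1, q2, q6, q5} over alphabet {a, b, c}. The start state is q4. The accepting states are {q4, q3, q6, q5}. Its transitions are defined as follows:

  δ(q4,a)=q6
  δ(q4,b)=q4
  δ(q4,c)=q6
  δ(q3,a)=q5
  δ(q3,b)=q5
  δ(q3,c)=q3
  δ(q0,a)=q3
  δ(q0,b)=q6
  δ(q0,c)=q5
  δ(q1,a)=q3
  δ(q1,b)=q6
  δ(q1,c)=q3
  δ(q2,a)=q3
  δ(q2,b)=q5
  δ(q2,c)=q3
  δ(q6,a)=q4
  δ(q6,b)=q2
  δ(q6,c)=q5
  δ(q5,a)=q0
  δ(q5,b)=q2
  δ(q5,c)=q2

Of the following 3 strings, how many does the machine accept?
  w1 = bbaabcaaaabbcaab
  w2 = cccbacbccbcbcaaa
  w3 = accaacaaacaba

w1:
  start at q4
  read 'b': q4 → q4
  read 'b': q4 → q4
  read 'a': q4 → q6
  read 'a': q6 → q4
  read 'b': q4 → q4
  read 'c': q4 → q6
  read 'a': q6 → q4
  read 'a': q4 → q6
  read 'a': q6 → q4
  read 'a': q4 → q6
  read 'b': q6 → q2
  read 'b': q2 → q5
  read 'c': q5 → q2
  read 'a': q2 → q3
  read 'a': q3 → q5
  read 'b': q5 → q2
  end q2, rejected
w2:
  start at q4
  read 'c': q4 → q6
  read 'c': q6 → q5
  read 'c': q5 → q2
  read 'b': q2 → q5
  read 'a': q5 → q0
  read 'c': q0 → q5
  read 'b': q5 → q2
  read 'c': q2 → q3
  read 'c': q3 → q3
  read 'b': q3 → q5
  read 'c': q5 → q2
  read 'b': q2 → q5
  read 'c': q5 → q2
  read 'a': q2 → q3
  read 'a': q3 → q5
  read 'a': q5 → q0
  end q0, rejected
w3:
  start at q4
  read 'a': q4 → q6
  read 'c': q6 → q5
  read 'c': q5 → q2
  read 'a': q2 → q3
  read 'a': q3 → q5
  read 'c': q5 → q2
  read 'a': q2 → q3
  read 'a': q3 → q5
  read 'a': q5 → q0
  read 'c': q0 → q5
  read 'a': q5 → q0
  read 'b': q0 → q6
  read 'a': q6 → q4
  end q4, accepted

1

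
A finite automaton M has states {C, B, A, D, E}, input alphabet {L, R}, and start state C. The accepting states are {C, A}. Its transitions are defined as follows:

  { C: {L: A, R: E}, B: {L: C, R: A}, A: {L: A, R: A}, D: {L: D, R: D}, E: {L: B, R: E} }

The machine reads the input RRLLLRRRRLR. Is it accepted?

Trace: C -R-> E -R-> E -L-> B -L-> C -L-> A -R-> A -R-> A -R-> A -R-> A -L-> A -R-> A
End state A is accepting.

Yes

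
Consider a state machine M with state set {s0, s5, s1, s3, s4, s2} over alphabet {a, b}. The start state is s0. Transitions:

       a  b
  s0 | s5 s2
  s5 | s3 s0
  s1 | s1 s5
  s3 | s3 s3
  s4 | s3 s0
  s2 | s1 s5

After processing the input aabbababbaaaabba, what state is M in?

start at s0
read 'a': s0 → s5
read 'a': s5 → s3
read 'b': s3 → s3
read 'b': s3 → s3
read 'a': s3 → s3
read 'b': s3 → s3
read 'a': s3 → s3
read 'b': s3 → s3
read 'b': s3 → s3
read 'a': s3 → s3
read 'a': s3 → s3
read 'a': s3 → s3
read 'a': s3 → s3
read 'b': s3 → s3
read 'b': s3 → s3
read 'a': s3 → s3

s3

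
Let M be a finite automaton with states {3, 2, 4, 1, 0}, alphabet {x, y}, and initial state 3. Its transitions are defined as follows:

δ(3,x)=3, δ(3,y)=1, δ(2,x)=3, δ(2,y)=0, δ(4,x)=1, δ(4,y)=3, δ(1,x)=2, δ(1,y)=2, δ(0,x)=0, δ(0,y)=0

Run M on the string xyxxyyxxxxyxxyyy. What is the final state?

Trace: 3 -x-> 3 -y-> 1 -x-> 2 -x-> 3 -y-> 1 -y-> 2 -x-> 3 -x-> 3 -x-> 3 -x-> 3 -y-> 1 -x-> 2 -x-> 3 -y-> 1 -y-> 2 -y-> 0

0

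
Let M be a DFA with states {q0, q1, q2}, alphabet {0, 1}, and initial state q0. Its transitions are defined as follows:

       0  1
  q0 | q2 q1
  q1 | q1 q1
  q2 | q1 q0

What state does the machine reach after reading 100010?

q0 → q1 → q1 → q1 → q1 → q1 → q1

q1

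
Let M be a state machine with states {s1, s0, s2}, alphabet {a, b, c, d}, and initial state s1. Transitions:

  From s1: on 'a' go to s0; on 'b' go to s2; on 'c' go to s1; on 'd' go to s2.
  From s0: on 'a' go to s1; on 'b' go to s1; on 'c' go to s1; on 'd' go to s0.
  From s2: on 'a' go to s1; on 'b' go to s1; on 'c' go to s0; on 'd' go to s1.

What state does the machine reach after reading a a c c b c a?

s1

s1 → s0 → s1 → s1 → s1 → s2 → s0 → s1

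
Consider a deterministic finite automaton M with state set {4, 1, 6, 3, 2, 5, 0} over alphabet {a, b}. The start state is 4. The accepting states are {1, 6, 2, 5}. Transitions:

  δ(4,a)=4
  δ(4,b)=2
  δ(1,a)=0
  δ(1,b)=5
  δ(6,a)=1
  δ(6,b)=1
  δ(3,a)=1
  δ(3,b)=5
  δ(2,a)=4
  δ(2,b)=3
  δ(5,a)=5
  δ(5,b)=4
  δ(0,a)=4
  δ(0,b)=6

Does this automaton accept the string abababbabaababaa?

4 → 4 → 2 → 4 → 2 → 4 → 2 → 3 → 1 → 5 → 5 → 5 → 4 → 4 → 2 → 4 → 4
End state 4 is not accepting.

No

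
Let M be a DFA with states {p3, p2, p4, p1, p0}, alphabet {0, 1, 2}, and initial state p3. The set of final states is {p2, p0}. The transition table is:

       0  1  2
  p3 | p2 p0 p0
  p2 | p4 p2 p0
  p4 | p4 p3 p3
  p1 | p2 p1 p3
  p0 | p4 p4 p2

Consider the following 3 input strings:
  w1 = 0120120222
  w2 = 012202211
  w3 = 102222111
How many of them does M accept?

2

w1:
  start at p3
  read '0': p3 → p2
  read '1': p2 → p2
  read '2': p2 → p0
  read '0': p0 → p4
  read '1': p4 → p3
  read '2': p3 → p0
  read '0': p0 → p4
  read '2': p4 → p3
  read '2': p3 → p0
  read '2': p0 → p2
  end p2, accepted
w2:
  start at p3
  read '0': p3 → p2
  read '1': p2 → p2
  read '2': p2 → p0
  read '2': p0 → p2
  read '0': p2 → p4
  read '2': p4 → p3
  read '2': p3 → p0
  read '1': p0 → p4
  read '1': p4 → p3
  end p3, rejected
w3:
  start at p3
  read '1': p3 → p0
  read '0': p0 → p4
  read '2': p4 → p3
  read '2': p3 → p0
  read '2': p0 → p2
  read '2': p2 → p0
  read '1': p0 → p4
  read '1': p4 → p3
  read '1': p3 → p0
  end p0, accepted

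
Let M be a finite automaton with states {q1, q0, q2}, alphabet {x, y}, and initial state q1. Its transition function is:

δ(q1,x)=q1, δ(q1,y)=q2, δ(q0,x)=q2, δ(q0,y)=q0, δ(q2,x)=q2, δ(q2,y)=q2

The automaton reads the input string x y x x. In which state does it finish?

q2

Trace: q1 -x-> q1 -y-> q2 -x-> q2 -x-> q2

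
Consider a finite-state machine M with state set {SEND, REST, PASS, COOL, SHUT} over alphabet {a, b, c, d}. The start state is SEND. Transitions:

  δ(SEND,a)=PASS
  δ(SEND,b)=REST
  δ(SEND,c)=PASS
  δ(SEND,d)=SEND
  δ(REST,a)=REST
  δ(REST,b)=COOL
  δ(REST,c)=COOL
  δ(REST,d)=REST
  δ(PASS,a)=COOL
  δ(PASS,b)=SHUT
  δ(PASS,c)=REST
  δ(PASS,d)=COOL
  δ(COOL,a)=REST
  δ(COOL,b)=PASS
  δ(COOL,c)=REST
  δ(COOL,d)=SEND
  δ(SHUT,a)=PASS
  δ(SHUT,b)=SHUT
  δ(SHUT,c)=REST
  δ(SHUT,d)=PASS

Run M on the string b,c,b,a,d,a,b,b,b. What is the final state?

SHUT

Trace: SEND -b-> REST -c-> COOL -b-> PASS -a-> COOL -d-> SEND -a-> PASS -b-> SHUT -b-> SHUT -b-> SHUT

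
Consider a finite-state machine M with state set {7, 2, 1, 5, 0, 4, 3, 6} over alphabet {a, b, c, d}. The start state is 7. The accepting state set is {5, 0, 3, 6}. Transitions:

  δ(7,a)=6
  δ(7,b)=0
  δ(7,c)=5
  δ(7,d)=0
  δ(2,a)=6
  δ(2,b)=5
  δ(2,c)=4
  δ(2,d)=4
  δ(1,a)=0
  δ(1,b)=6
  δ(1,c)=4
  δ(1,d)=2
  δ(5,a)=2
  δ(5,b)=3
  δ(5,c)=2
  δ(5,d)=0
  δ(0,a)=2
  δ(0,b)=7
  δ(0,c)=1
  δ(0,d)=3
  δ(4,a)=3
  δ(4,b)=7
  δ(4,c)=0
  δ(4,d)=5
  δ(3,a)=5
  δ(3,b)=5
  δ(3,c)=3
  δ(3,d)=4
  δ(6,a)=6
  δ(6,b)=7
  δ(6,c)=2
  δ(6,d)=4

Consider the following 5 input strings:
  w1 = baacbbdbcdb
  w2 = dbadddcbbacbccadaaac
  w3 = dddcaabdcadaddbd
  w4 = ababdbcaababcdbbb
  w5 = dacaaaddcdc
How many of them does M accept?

2

w1: Trace: 7 -b-> 0 -a-> 2 -a-> 6 -c-> 2 -b-> 5 -b-> 3 -d-> 4 -b-> 7 -c-> 5 -d-> 0 -b-> 7  → end 7, rejected
w2: Trace: 7 -d-> 0 -b-> 7 -a-> 6 -d-> 4 -d-> 5 -d-> 0 -c-> 1 -b-> 6 -b-> 7 -a-> 6 -c-> 2 -b-> 5 -c-> 2 -c-> 4 -a-> 3 -d-> 4 -a-> 3 -a-> 5 -a-> 2 -c-> 4  → end 4, rejected
w3: Trace: 7 -d-> 0 -d-> 3 -d-> 4 -c-> 0 -a-> 2 -a-> 6 -b-> 7 -d-> 0 -c-> 1 -a-> 0 -d-> 3 -a-> 5 -d-> 0 -d-> 3 -b-> 5 -d-> 0  → end 0, accepted
w4: Trace: 7 -a-> 6 -b-> 7 -a-> 6 -b-> 7 -d-> 0 -b-> 7 -c-> 5 -a-> 2 -a-> 6 -b-> 7 -a-> 6 -b-> 7 -c-> 5 -d-> 0 -b-> 7 -b-> 0 -b-> 7  → end 7, rejected
w5: Trace: 7 -d-> 0 -a-> 2 -c-> 4 -a-> 3 -a-> 5 -a-> 2 -d-> 4 -d-> 5 -c-> 2 -d-> 4 -c-> 0  → end 0, accepted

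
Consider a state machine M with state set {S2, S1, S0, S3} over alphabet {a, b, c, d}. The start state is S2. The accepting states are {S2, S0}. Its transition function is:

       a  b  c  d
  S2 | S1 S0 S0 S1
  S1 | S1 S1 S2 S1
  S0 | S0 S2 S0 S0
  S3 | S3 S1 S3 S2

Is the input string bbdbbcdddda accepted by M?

start at S2
read 'b': S2 → S0
read 'b': S0 → S2
read 'd': S2 → S1
read 'b': S1 → S1
read 'b': S1 → S1
read 'c': S1 → S2
read 'd': S2 → S1
read 'd': S1 → S1
read 'd': S1 → S1
read 'd': S1 → S1
read 'a': S1 → S1
End state S1 is not accepting.

No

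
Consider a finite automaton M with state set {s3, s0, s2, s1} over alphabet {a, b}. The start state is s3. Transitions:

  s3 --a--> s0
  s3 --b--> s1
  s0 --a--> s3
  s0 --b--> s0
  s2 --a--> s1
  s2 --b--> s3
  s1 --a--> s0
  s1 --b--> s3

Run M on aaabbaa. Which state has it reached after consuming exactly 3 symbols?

s3 → s0 → s3 → s0
After 3 symbols: s0.

s0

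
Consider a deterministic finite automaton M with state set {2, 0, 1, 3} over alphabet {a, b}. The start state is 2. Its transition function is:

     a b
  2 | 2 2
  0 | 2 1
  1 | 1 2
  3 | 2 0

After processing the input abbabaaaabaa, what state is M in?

Trace: 2 -a-> 2 -b-> 2 -b-> 2 -a-> 2 -b-> 2 -a-> 2 -a-> 2 -a-> 2 -a-> 2 -b-> 2 -a-> 2 -a-> 2

2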